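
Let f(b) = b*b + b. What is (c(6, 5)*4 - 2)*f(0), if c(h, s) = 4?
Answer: 0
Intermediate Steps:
f(b) = b + b**2 (f(b) = b**2 + b = b + b**2)
(c(6, 5)*4 - 2)*f(0) = (4*4 - 2)*(0*(1 + 0)) = (16 - 2)*(0*1) = 14*0 = 0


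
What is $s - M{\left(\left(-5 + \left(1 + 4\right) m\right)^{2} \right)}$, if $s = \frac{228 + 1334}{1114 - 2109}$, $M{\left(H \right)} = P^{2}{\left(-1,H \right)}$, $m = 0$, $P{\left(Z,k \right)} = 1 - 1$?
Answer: $- \frac{1562}{995} \approx -1.5698$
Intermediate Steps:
$P{\left(Z,k \right)} = 0$ ($P{\left(Z,k \right)} = 1 - 1 = 0$)
$M{\left(H \right)} = 0$ ($M{\left(H \right)} = 0^{2} = 0$)
$s = - \frac{1562}{995}$ ($s = \frac{1562}{-995} = 1562 \left(- \frac{1}{995}\right) = - \frac{1562}{995} \approx -1.5698$)
$s - M{\left(\left(-5 + \left(1 + 4\right) m\right)^{2} \right)} = - \frac{1562}{995} - 0 = - \frac{1562}{995} + 0 = - \frac{1562}{995}$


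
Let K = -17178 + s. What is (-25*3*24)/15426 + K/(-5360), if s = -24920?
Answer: 17770993/2296760 ≈ 7.7374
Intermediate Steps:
K = -42098 (K = -17178 - 24920 = -42098)
(-25*3*24)/15426 + K/(-5360) = (-25*3*24)/15426 - 42098/(-5360) = -75*24*(1/15426) - 42098*(-1/5360) = -1800*1/15426 + 21049/2680 = -100/857 + 21049/2680 = 17770993/2296760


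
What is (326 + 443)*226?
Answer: 173794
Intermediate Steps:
(326 + 443)*226 = 769*226 = 173794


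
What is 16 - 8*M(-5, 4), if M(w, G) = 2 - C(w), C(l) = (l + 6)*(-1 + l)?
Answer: -48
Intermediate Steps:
C(l) = (-1 + l)*(6 + l) (C(l) = (6 + l)*(-1 + l) = (-1 + l)*(6 + l))
M(w, G) = 8 - w² - 5*w (M(w, G) = 2 - (-6 + w² + 5*w) = 2 + (6 - w² - 5*w) = 8 - w² - 5*w)
16 - 8*M(-5, 4) = 16 - 8*(8 - 1*(-5)² - 5*(-5)) = 16 - 8*(8 - 1*25 + 25) = 16 - 8*(8 - 25 + 25) = 16 - 8*8 = 16 - 64 = -48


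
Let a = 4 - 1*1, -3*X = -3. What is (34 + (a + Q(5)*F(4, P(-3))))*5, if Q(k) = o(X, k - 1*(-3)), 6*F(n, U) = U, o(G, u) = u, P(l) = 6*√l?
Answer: 185 + 40*I*√3 ≈ 185.0 + 69.282*I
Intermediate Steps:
X = 1 (X = -⅓*(-3) = 1)
F(n, U) = U/6
Q(k) = 3 + k (Q(k) = k - 1*(-3) = k + 3 = 3 + k)
a = 3 (a = 4 - 1 = 3)
(34 + (a + Q(5)*F(4, P(-3))))*5 = (34 + (3 + (3 + 5)*((6*√(-3))/6)))*5 = (34 + (3 + 8*((6*(I*√3))/6)))*5 = (34 + (3 + 8*((6*I*√3)/6)))*5 = (34 + (3 + 8*(I*√3)))*5 = (34 + (3 + 8*I*√3))*5 = (37 + 8*I*√3)*5 = 185 + 40*I*√3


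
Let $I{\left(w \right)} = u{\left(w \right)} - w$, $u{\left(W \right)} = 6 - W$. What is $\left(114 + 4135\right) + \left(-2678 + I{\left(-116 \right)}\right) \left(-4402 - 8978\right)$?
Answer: $32651449$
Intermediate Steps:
$I{\left(w \right)} = 6 - 2 w$ ($I{\left(w \right)} = \left(6 - w\right) - w = 6 - 2 w$)
$\left(114 + 4135\right) + \left(-2678 + I{\left(-116 \right)}\right) \left(-4402 - 8978\right) = \left(114 + 4135\right) + \left(-2678 + \left(6 - -232\right)\right) \left(-4402 - 8978\right) = 4249 + \left(-2678 + \left(6 + 232\right)\right) \left(-13380\right) = 4249 + \left(-2678 + 238\right) \left(-13380\right) = 4249 - -32647200 = 4249 + 32647200 = 32651449$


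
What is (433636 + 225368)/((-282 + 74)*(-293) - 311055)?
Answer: -659004/250111 ≈ -2.6348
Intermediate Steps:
(433636 + 225368)/((-282 + 74)*(-293) - 311055) = 659004/(-208*(-293) - 311055) = 659004/(60944 - 311055) = 659004/(-250111) = 659004*(-1/250111) = -659004/250111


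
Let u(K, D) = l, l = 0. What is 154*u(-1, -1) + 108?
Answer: 108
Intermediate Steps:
u(K, D) = 0
154*u(-1, -1) + 108 = 154*0 + 108 = 0 + 108 = 108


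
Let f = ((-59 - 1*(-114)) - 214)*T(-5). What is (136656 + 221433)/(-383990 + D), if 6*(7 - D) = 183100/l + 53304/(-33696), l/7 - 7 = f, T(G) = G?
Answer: -8467432652952/9079848828997 ≈ -0.93255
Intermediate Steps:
f = 795 (f = ((-59 - 1*(-114)) - 214)*(-5) = ((-59 + 114) - 214)*(-5) = (55 - 214)*(-5) = -159*(-5) = 795)
l = 5614 (l = 49 + 7*795 = 49 + 5565 = 5614)
D = 43221323/23646168 (D = 7 - (183100/5614 + 53304/(-33696))/6 = 7 - (183100*(1/5614) + 53304*(-1/33696))/6 = 7 - (91550/2807 - 2221/1404)/6 = 7 - 1/6*122301853/3941028 = 7 - 122301853/23646168 = 43221323/23646168 ≈ 1.8278)
(136656 + 221433)/(-383990 + D) = (136656 + 221433)/(-383990 + 43221323/23646168) = 358089/(-9079848828997/23646168) = 358089*(-23646168/9079848828997) = -8467432652952/9079848828997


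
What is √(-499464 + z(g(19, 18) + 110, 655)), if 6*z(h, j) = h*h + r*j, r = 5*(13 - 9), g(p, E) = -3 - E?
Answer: I*√1983842/2 ≈ 704.24*I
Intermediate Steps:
r = 20 (r = 5*4 = 20)
z(h, j) = h²/6 + 10*j/3 (z(h, j) = (h*h + 20*j)/6 = (h² + 20*j)/6 = h²/6 + 10*j/3)
√(-499464 + z(g(19, 18) + 110, 655)) = √(-499464 + (((-3 - 1*18) + 110)²/6 + (10/3)*655)) = √(-499464 + (((-3 - 18) + 110)²/6 + 6550/3)) = √(-499464 + ((-21 + 110)²/6 + 6550/3)) = √(-499464 + ((⅙)*89² + 6550/3)) = √(-499464 + ((⅙)*7921 + 6550/3)) = √(-499464 + (7921/6 + 6550/3)) = √(-499464 + 7007/2) = √(-991921/2) = I*√1983842/2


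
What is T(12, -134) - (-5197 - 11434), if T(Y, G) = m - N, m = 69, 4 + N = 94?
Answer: 16610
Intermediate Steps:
N = 90 (N = -4 + 94 = 90)
T(Y, G) = -21 (T(Y, G) = 69 - 1*90 = 69 - 90 = -21)
T(12, -134) - (-5197 - 11434) = -21 - (-5197 - 11434) = -21 - 1*(-16631) = -21 + 16631 = 16610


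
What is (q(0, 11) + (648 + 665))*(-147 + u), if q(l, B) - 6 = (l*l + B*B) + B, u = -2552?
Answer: -3916249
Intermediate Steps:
q(l, B) = 6 + B + B² + l² (q(l, B) = 6 + ((l*l + B*B) + B) = 6 + ((l² + B²) + B) = 6 + ((B² + l²) + B) = 6 + (B + B² + l²) = 6 + B + B² + l²)
(q(0, 11) + (648 + 665))*(-147 + u) = ((6 + 11 + 11² + 0²) + (648 + 665))*(-147 - 2552) = ((6 + 11 + 121 + 0) + 1313)*(-2699) = (138 + 1313)*(-2699) = 1451*(-2699) = -3916249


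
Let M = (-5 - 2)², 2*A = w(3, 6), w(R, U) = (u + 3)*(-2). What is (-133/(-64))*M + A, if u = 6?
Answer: 5941/64 ≈ 92.828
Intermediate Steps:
w(R, U) = -18 (w(R, U) = (6 + 3)*(-2) = 9*(-2) = -18)
A = -9 (A = (½)*(-18) = -9)
M = 49 (M = (-7)² = 49)
(-133/(-64))*M + A = -133/(-64)*49 - 9 = -133*(-1/64)*49 - 9 = (133/64)*49 - 9 = 6517/64 - 9 = 5941/64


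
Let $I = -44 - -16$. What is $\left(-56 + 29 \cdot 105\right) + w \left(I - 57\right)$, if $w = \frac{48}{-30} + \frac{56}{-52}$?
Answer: $\frac{41815}{13} \approx 3216.5$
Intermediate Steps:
$w = - \frac{174}{65}$ ($w = 48 \left(- \frac{1}{30}\right) + 56 \left(- \frac{1}{52}\right) = - \frac{8}{5} - \frac{14}{13} = - \frac{174}{65} \approx -2.6769$)
$I = -28$ ($I = -44 + 16 = -28$)
$\left(-56 + 29 \cdot 105\right) + w \left(I - 57\right) = \left(-56 + 29 \cdot 105\right) - \frac{174 \left(-28 - 57\right)}{65} = \left(-56 + 3045\right) - - \frac{2958}{13} = 2989 + \frac{2958}{13} = \frac{41815}{13}$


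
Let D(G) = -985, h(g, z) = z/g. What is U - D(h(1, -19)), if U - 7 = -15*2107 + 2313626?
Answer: 2283013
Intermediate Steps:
U = 2282028 (U = 7 + (-15*2107 + 2313626) = 7 + (-31605 + 2313626) = 7 + 2282021 = 2282028)
U - D(h(1, -19)) = 2282028 - 1*(-985) = 2282028 + 985 = 2283013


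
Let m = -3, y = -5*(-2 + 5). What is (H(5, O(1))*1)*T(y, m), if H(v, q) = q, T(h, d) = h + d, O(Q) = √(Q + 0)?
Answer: -18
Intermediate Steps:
O(Q) = √Q
y = -15 (y = -5*3 = -15)
T(h, d) = d + h
(H(5, O(1))*1)*T(y, m) = (√1*1)*(-3 - 15) = (1*1)*(-18) = 1*(-18) = -18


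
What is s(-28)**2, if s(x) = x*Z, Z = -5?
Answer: 19600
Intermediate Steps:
s(x) = -5*x (s(x) = x*(-5) = -5*x)
s(-28)**2 = (-5*(-28))**2 = 140**2 = 19600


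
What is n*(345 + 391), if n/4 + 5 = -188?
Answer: -568192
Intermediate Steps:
n = -772 (n = -20 + 4*(-188) = -20 - 752 = -772)
n*(345 + 391) = -772*(345 + 391) = -772*736 = -568192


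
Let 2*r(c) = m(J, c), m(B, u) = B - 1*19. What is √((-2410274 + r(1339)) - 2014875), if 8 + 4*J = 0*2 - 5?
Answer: I*√70802562/4 ≈ 2103.6*I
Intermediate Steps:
J = -13/4 (J = -2 + (0*2 - 5)/4 = -2 + (0 - 5)/4 = -2 + (¼)*(-5) = -2 - 5/4 = -13/4 ≈ -3.2500)
m(B, u) = -19 + B (m(B, u) = B - 19 = -19 + B)
r(c) = -89/8 (r(c) = (-19 - 13/4)/2 = (½)*(-89/4) = -89/8)
√((-2410274 + r(1339)) - 2014875) = √((-2410274 - 89/8) - 2014875) = √(-19282281/8 - 2014875) = √(-35401281/8) = I*√70802562/4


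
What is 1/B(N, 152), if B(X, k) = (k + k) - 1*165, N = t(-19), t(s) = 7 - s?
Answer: 1/139 ≈ 0.0071942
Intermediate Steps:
N = 26 (N = 7 - 1*(-19) = 7 + 19 = 26)
B(X, k) = -165 + 2*k (B(X, k) = 2*k - 165 = -165 + 2*k)
1/B(N, 152) = 1/(-165 + 2*152) = 1/(-165 + 304) = 1/139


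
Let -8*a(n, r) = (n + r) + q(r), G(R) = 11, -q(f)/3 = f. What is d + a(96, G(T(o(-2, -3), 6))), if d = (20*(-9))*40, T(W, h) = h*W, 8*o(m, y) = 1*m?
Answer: -28837/4 ≈ -7209.3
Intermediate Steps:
q(f) = -3*f
o(m, y) = m/8 (o(m, y) = (1*m)/8 = m/8)
T(W, h) = W*h
a(n, r) = -n/8 + r/4 (a(n, r) = -((n + r) - 3*r)/8 = -(n - 2*r)/8 = -n/8 + r/4)
d = -7200 (d = -180*40 = -7200)
d + a(96, G(T(o(-2, -3), 6))) = -7200 + (-1/8*96 + (1/4)*11) = -7200 + (-12 + 11/4) = -7200 - 37/4 = -28837/4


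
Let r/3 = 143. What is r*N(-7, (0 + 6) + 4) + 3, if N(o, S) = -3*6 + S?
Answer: -3429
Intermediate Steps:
r = 429 (r = 3*143 = 429)
N(o, S) = -18 + S
r*N(-7, (0 + 6) + 4) + 3 = 429*(-18 + ((0 + 6) + 4)) + 3 = 429*(-18 + (6 + 4)) + 3 = 429*(-18 + 10) + 3 = 429*(-8) + 3 = -3432 + 3 = -3429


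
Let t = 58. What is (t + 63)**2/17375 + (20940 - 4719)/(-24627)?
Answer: 26241344/142631375 ≈ 0.18398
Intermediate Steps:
(t + 63)**2/17375 + (20940 - 4719)/(-24627) = (58 + 63)**2/17375 + (20940 - 4719)/(-24627) = 121**2*(1/17375) + 16221*(-1/24627) = 14641*(1/17375) - 5407/8209 = 14641/17375 - 5407/8209 = 26241344/142631375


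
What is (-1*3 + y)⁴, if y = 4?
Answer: 1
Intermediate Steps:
(-1*3 + y)⁴ = (-1*3 + 4)⁴ = (-3 + 4)⁴ = 1⁴ = 1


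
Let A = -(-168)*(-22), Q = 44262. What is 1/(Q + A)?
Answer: 1/40566 ≈ 2.4651e-5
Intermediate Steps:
A = -3696 (A = -168*22 = -3696)
1/(Q + A) = 1/(44262 - 3696) = 1/40566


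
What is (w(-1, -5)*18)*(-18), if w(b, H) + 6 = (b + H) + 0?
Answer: 3888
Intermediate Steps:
w(b, H) = -6 + H + b (w(b, H) = -6 + ((b + H) + 0) = -6 + ((H + b) + 0) = -6 + (H + b) = -6 + H + b)
(w(-1, -5)*18)*(-18) = ((-6 - 5 - 1)*18)*(-18) = -12*18*(-18) = -216*(-18) = 3888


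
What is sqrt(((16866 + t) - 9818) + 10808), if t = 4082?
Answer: sqrt(21938) ≈ 148.11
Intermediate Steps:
sqrt(((16866 + t) - 9818) + 10808) = sqrt(((16866 + 4082) - 9818) + 10808) = sqrt((20948 - 9818) + 10808) = sqrt(11130 + 10808) = sqrt(21938)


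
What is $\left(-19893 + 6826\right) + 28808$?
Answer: $15741$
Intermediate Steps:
$\left(-19893 + 6826\right) + 28808 = -13067 + 28808 = 15741$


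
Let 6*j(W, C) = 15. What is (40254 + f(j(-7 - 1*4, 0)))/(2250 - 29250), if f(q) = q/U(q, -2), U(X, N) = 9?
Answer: -724577/486000 ≈ -1.4909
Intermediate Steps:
j(W, C) = 5/2 (j(W, C) = (⅙)*15 = 5/2)
f(q) = q/9
(40254 + f(j(-7 - 1*4, 0)))/(2250 - 29250) = (40254 + (⅑)*(5/2))/(2250 - 29250) = (40254 + 5/18)/(-27000) = (724577/18)*(-1/27000) = -724577/486000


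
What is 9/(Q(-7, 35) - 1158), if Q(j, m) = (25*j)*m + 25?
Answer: -9/7258 ≈ -0.0012400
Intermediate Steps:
Q(j, m) = 25 + 25*j*m (Q(j, m) = 25*j*m + 25 = 25 + 25*j*m)
9/(Q(-7, 35) - 1158) = 9/((25 + 25*(-7)*35) - 1158) = 9/((25 - 6125) - 1158) = 9/(-6100 - 1158) = 9/(-7258) = 9*(-1/7258) = -9/7258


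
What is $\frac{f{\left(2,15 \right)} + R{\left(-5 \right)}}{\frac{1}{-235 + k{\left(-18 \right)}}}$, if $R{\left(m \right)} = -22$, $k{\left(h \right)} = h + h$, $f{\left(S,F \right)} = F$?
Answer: $1897$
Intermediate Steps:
$k{\left(h \right)} = 2 h$
$\frac{f{\left(2,15 \right)} + R{\left(-5 \right)}}{\frac{1}{-235 + k{\left(-18 \right)}}} = \frac{15 - 22}{\frac{1}{-235 + 2 \left(-18\right)}} = - \frac{7}{\frac{1}{-235 - 36}} = - \frac{7}{\frac{1}{-271}} = - \frac{7}{- \frac{1}{271}} = \left(-7\right) \left(-271\right) = 1897$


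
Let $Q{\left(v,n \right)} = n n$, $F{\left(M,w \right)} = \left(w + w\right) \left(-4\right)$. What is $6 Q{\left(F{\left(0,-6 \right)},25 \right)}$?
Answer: $3750$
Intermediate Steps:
$F{\left(M,w \right)} = - 8 w$ ($F{\left(M,w \right)} = 2 w \left(-4\right) = - 8 w$)
$Q{\left(v,n \right)} = n^{2}$
$6 Q{\left(F{\left(0,-6 \right)},25 \right)} = 6 \cdot 25^{2} = 6 \cdot 625 = 3750$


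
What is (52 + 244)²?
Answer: 87616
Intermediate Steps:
(52 + 244)² = 296² = 87616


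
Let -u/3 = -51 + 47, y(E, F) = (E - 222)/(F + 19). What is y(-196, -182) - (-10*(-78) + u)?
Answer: -128678/163 ≈ -789.44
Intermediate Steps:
y(E, F) = (-222 + E)/(19 + F)
u = 12 (u = -3*(-51 + 47) = -3*(-4) = 12)
y(-196, -182) - (-10*(-78) + u) = (-222 - 196)/(19 - 182) - (-10*(-78) + 12) = -418/(-163) - (780 + 12) = -1/163*(-418) - 1*792 = 418/163 - 792 = -128678/163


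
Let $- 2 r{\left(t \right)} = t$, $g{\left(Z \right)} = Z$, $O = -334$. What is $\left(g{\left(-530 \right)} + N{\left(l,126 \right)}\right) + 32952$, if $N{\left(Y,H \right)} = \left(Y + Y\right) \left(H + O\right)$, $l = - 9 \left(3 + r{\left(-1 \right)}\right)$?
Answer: $45526$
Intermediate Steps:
$r{\left(t \right)} = - \frac{t}{2}$
$l = - \frac{63}{2}$ ($l = - 9 \left(3 - - \frac{1}{2}\right) = - 9 \left(3 + \frac{1}{2}\right) = \left(-9\right) \frac{7}{2} = - \frac{63}{2} \approx -31.5$)
$N{\left(Y,H \right)} = 2 Y \left(-334 + H\right)$ ($N{\left(Y,H \right)} = \left(Y + Y\right) \left(H - 334\right) = 2 Y \left(-334 + H\right)$)
$\left(g{\left(-530 \right)} + N{\left(l,126 \right)}\right) + 32952 = \left(-530 + 2 \left(- \frac{63}{2}\right) \left(-334 + 126\right)\right) + 32952 = \left(-530 + 2 \left(- \frac{63}{2}\right) \left(-208\right)\right) + 32952 = \left(-530 + 13104\right) + 32952 = 12574 + 32952 = 45526$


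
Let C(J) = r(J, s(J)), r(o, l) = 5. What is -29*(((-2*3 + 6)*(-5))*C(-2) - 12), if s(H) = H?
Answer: 348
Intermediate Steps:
C(J) = 5
-29*(((-2*3 + 6)*(-5))*C(-2) - 12) = -29*(((-2*3 + 6)*(-5))*5 - 12) = -29*(((-6 + 6)*(-5))*5 - 12) = -29*((0*(-5))*5 - 12) = -29*(0*5 - 12) = -29*(0 - 12) = -29*(-12) = 348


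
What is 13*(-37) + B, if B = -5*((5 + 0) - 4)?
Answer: -486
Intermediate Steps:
B = -5 (B = -5*(5 - 4) = -5*1 = -5)
13*(-37) + B = 13*(-37) - 5 = -481 - 5 = -486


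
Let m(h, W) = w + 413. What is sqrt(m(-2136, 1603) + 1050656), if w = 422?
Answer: 7*sqrt(21459) ≈ 1025.4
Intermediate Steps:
m(h, W) = 835 (m(h, W) = 422 + 413 = 835)
sqrt(m(-2136, 1603) + 1050656) = sqrt(835 + 1050656) = sqrt(1051491) = 7*sqrt(21459)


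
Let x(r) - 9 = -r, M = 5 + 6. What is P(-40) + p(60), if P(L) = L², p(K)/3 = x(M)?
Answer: 1594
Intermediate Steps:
M = 11
x(r) = 9 - r
p(K) = -6 (p(K) = 3*(9 - 1*11) = 3*(9 - 11) = 3*(-2) = -6)
P(-40) + p(60) = (-40)² - 6 = 1600 - 6 = 1594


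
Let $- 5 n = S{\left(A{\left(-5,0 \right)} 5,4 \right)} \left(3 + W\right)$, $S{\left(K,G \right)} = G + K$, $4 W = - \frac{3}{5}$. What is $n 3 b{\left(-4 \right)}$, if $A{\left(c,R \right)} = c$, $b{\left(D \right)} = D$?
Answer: $- \frac{3591}{25} \approx -143.64$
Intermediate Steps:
$W = - \frac{3}{20}$ ($W = \frac{\left(-3\right) \frac{1}{5}}{4} = \frac{1}{4} \left(- \frac{3}{5}\right) = - \frac{3}{20} \approx -0.15$)
$n = \frac{1197}{100}$ ($n = - \frac{\left(4 - 25\right) \left(3 - \frac{3}{20}\right)}{5} = - \frac{\left(4 - 25\right) \frac{57}{20}}{5} = - \frac{\left(-21\right) \frac{57}{20}}{5} = \left(- \frac{1}{5}\right) \left(- \frac{1197}{20}\right) = \frac{1197}{100} \approx 11.97$)
$n 3 b{\left(-4 \right)} = \frac{1197}{100} \cdot 3 \left(-4\right) = \frac{3591}{100} \left(-4\right) = - \frac{3591}{25}$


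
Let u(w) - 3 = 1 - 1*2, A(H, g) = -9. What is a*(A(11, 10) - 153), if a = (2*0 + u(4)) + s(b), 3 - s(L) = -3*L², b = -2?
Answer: -2754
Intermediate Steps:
s(L) = 3 + 3*L² (s(L) = 3 - (-3)*L² = 3 + 3*L²)
u(w) = 2 (u(w) = 3 + (1 - 1*2) = 3 + (1 - 2) = 3 - 1 = 2)
a = 17 (a = (2*0 + 2) + (3 + 3*(-2)²) = (0 + 2) + (3 + 3*4) = 2 + (3 + 12) = 2 + 15 = 17)
a*(A(11, 10) - 153) = 17*(-9 - 153) = 17*(-162) = -2754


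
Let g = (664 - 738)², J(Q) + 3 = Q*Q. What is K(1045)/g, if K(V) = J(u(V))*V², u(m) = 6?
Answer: 36036825/5476 ≈ 6580.9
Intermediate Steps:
J(Q) = -3 + Q² (J(Q) = -3 + Q*Q = -3 + Q²)
g = 5476 (g = (-74)² = 5476)
K(V) = 33*V² (K(V) = (-3 + 6²)*V² = (-3 + 36)*V² = 33*V²)
K(1045)/g = (33*1045²)/5476 = (33*1092025)*(1/5476) = 36036825*(1/5476) = 36036825/5476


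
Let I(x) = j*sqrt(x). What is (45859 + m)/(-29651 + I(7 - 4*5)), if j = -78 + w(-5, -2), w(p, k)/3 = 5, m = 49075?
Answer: -1407444017/439616699 + 2990421*I*sqrt(13)/439616699 ≈ -3.2015 + 0.024526*I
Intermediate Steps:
w(p, k) = 15 (w(p, k) = 3*5 = 15)
j = -63 (j = -78 + 15 = -63)
I(x) = -63*sqrt(x)
(45859 + m)/(-29651 + I(7 - 4*5)) = (45859 + 49075)/(-29651 - 63*sqrt(7 - 4*5)) = 94934/(-29651 - 63*sqrt(7 - 20)) = 94934/(-29651 - 63*I*sqrt(13))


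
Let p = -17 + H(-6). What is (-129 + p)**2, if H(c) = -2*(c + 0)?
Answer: 17956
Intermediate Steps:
H(c) = -2*c
p = -5 (p = -17 - 2*(-6) = -17 + 12 = -5)
(-129 + p)**2 = (-129 - 5)**2 = (-134)**2 = 17956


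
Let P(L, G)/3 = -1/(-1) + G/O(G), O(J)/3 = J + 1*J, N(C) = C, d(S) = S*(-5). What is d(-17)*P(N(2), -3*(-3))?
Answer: 595/2 ≈ 297.50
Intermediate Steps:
d(S) = -5*S
O(J) = 6*J (O(J) = 3*(J + 1*J) = 3*(J + J) = 3*(2*J) = 6*J)
P(L, G) = 7/2 (P(L, G) = 3*(-1/(-1) + G/((6*G))) = 3*(-1*(-1) + G*(1/(6*G))) = 3*(1 + 1/6) = 3*(7/6) = 7/2)
d(-17)*P(N(2), -3*(-3)) = -5*(-17)*(7/2) = 85*(7/2) = 595/2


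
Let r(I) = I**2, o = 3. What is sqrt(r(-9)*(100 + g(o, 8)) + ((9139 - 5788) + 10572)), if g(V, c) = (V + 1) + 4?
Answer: 3*sqrt(2519) ≈ 150.57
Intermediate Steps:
g(V, c) = 5 + V (g(V, c) = (1 + V) + 4 = 5 + V)
sqrt(r(-9)*(100 + g(o, 8)) + ((9139 - 5788) + 10572)) = sqrt((-9)**2*(100 + (5 + 3)) + ((9139 - 5788) + 10572)) = sqrt(81*(100 + 8) + (3351 + 10572)) = sqrt(81*108 + 13923) = sqrt(8748 + 13923) = sqrt(22671) = 3*sqrt(2519)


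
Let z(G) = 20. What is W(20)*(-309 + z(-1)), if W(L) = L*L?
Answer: -115600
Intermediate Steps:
W(L) = L²
W(20)*(-309 + z(-1)) = 20²*(-309 + 20) = 400*(-289) = -115600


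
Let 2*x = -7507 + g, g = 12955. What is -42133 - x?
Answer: -44857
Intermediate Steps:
x = 2724 (x = (-7507 + 12955)/2 = (½)*5448 = 2724)
-42133 - x = -42133 - 1*2724 = -42133 - 2724 = -44857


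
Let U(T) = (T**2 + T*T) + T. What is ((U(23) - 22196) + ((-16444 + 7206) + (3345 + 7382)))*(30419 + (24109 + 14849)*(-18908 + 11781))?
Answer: 5448633845622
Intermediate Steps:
U(T) = T + 2*T**2 (U(T) = (T**2 + T**2) + T = 2*T**2 + T = T + 2*T**2)
((U(23) - 22196) + ((-16444 + 7206) + (3345 + 7382)))*(30419 + (24109 + 14849)*(-18908 + 11781)) = ((23*(1 + 2*23) - 22196) + ((-16444 + 7206) + (3345 + 7382)))*(30419 + (24109 + 14849)*(-18908 + 11781)) = ((23*(1 + 46) - 22196) + (-9238 + 10727))*(30419 + 38958*(-7127)) = ((23*47 - 22196) + 1489)*(30419 - 277653666) = ((1081 - 22196) + 1489)*(-277623247) = (-21115 + 1489)*(-277623247) = -19626*(-277623247) = 5448633845622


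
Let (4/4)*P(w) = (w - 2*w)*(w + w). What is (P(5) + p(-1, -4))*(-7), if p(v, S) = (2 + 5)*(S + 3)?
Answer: 399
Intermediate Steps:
p(v, S) = 21 + 7*S (p(v, S) = 7*(3 + S) = 21 + 7*S)
P(w) = -2*w² (P(w) = (w - 2*w)*(w + w) = (-w)*(2*w) = -2*w²)
(P(5) + p(-1, -4))*(-7) = (-2*5² + (21 + 7*(-4)))*(-7) = (-2*25 + (21 - 28))*(-7) = (-50 - 7)*(-7) = -57*(-7) = 399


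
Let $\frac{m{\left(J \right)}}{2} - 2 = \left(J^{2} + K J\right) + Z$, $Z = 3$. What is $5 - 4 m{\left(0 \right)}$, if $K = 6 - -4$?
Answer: $-35$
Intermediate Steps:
$K = 10$ ($K = 6 + 4 = 10$)
$m{\left(J \right)} = 10 + 2 J^{2} + 20 J$ ($m{\left(J \right)} = 4 + 2 \left(\left(J^{2} + 10 J\right) + 3\right) = 4 + 2 \left(3 + J^{2} + 10 J\right) = 4 + \left(6 + 2 J^{2} + 20 J\right) = 10 + 2 J^{2} + 20 J$)
$5 - 4 m{\left(0 \right)} = 5 - 4 \left(10 + 2 \cdot 0^{2} + 20 \cdot 0\right) = 5 - 4 \left(10 + 2 \cdot 0 + 0\right) = 5 - 4 \left(10 + 0 + 0\right) = 5 - 40 = -35$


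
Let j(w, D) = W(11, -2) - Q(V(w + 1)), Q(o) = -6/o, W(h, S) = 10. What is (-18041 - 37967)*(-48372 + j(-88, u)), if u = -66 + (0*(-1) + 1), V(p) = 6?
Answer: 2708602888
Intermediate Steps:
u = -65 (u = -66 + (0 + 1) = -66 + 1 = -65)
j(w, D) = 11 (j(w, D) = 10 - (-6)/6 = 10 - 1*(-1) = 10 + 1 = 11)
(-18041 - 37967)*(-48372 + j(-88, u)) = (-18041 - 37967)*(-48372 + 11) = -56008*(-48361) = 2708602888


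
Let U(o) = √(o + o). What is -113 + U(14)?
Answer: -113 + 2*√7 ≈ -107.71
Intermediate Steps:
U(o) = √2*√o (U(o) = √(2*o) = √2*√o)
-113 + U(14) = -113 + √2*√14 = -113 + 2*√7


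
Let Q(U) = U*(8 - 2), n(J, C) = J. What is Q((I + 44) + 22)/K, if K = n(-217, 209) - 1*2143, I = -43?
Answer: -69/1180 ≈ -0.058475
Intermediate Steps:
Q(U) = 6*U (Q(U) = U*6 = 6*U)
K = -2360 (K = -217 - 1*2143 = -217 - 2143 = -2360)
Q((I + 44) + 22)/K = (6*((-43 + 44) + 22))/(-2360) = (6*(1 + 22))*(-1/2360) = (6*23)*(-1/2360) = 138*(-1/2360) = -69/1180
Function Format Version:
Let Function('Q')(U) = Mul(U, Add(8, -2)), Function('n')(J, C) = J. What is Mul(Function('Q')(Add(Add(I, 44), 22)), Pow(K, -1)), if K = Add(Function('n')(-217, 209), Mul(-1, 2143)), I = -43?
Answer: Rational(-69, 1180) ≈ -0.058475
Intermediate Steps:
Function('Q')(U) = Mul(6, U) (Function('Q')(U) = Mul(U, 6) = Mul(6, U))
K = -2360 (K = Add(-217, Mul(-1, 2143)) = Add(-217, -2143) = -2360)
Mul(Function('Q')(Add(Add(I, 44), 22)), Pow(K, -1)) = Mul(Mul(6, Add(Add(-43, 44), 22)), Pow(-2360, -1)) = Mul(Mul(6, Add(1, 22)), Rational(-1, 2360)) = Mul(Mul(6, 23), Rational(-1, 2360)) = Mul(138, Rational(-1, 2360)) = Rational(-69, 1180)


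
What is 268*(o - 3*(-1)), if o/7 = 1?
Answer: 2680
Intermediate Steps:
o = 7 (o = 7*1 = 7)
268*(o - 3*(-1)) = 268*(7 - 3*(-1)) = 268*(7 + 3) = 268*10 = 2680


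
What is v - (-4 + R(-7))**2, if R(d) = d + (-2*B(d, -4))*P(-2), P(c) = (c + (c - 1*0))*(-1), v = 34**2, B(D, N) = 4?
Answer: -693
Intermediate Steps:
v = 1156
P(c) = -2*c (P(c) = (c + (c + 0))*(-1) = (c + c)*(-1) = (2*c)*(-1) = -2*c)
R(d) = -32 + d (R(d) = d + (-2*4)*(-2*(-2)) = d - 8*4 = d - 32 = -32 + d)
v - (-4 + R(-7))**2 = 1156 - (-4 + (-32 - 7))**2 = 1156 - (-4 - 39)**2 = 1156 - 1*(-43)**2 = 1156 - 1*1849 = 1156 - 1849 = -693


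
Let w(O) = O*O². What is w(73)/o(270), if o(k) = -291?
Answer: -389017/291 ≈ -1336.8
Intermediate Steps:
w(O) = O³
w(73)/o(270) = 73³/(-291) = 389017*(-1/291) = -389017/291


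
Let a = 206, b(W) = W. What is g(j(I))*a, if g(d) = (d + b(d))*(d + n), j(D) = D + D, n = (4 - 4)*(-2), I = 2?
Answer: 6592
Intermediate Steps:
n = 0 (n = 0*(-2) = 0)
j(D) = 2*D
g(d) = 2*d² (g(d) = (d + d)*(d + 0) = (2*d)*d = 2*d²)
g(j(I))*a = (2*(2*2)²)*206 = (2*4²)*206 = (2*16)*206 = 32*206 = 6592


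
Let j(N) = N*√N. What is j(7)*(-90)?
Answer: -630*√7 ≈ -1666.8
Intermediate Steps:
j(N) = N^(3/2)
j(7)*(-90) = 7^(3/2)*(-90) = (7*√7)*(-90) = -630*√7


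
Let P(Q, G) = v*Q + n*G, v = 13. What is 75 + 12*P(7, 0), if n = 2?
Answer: 1167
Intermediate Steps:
P(Q, G) = 2*G + 13*Q (P(Q, G) = 13*Q + 2*G = 2*G + 13*Q)
75 + 12*P(7, 0) = 75 + 12*(2*0 + 13*7) = 75 + 12*(0 + 91) = 75 + 12*91 = 75 + 1092 = 1167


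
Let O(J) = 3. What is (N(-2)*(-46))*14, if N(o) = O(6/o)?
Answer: -1932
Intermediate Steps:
N(o) = 3
(N(-2)*(-46))*14 = (3*(-46))*14 = -138*14 = -1932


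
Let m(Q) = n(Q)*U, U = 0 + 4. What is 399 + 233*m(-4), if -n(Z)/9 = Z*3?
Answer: 101055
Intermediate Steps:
n(Z) = -27*Z (n(Z) = -9*Z*3 = -27*Z)
U = 4
m(Q) = -108*Q (m(Q) = -27*Q*4 = -108*Q)
399 + 233*m(-4) = 399 + 233*(-108*(-4)) = 399 + 233*432 = 399 + 100656 = 101055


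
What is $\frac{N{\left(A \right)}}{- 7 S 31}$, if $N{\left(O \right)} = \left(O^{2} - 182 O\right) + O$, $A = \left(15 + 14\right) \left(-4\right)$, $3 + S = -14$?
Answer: $\frac{34452}{3689} \approx 9.3391$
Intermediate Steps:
$S = -17$ ($S = -3 - 14 = -17$)
$A = -116$ ($A = 29 \left(-4\right) = -116$)
$N{\left(O \right)} = O^{2} - 181 O$
$\frac{N{\left(A \right)}}{- 7 S 31} = \frac{\left(-116\right) \left(-181 - 116\right)}{\left(-7\right) \left(-17\right) 31} = \frac{\left(-116\right) \left(-297\right)}{119 \cdot 31} = \frac{34452}{3689}$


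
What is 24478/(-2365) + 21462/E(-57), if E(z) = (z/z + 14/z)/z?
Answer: -3835176568/2365 ≈ -1.6216e+6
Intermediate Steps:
E(z) = (1 + 14/z)/z
24478/(-2365) + 21462/E(-57) = 24478/(-2365) + 21462/(((14 - 57)/(-57)²)) = 24478*(-1/2365) + 21462/(((1/3249)*(-43))) = -24478/2365 + 21462/(-43/3249) = -24478/2365 + 21462*(-3249/43) = -24478/2365 - 69730038/43 = -3835176568/2365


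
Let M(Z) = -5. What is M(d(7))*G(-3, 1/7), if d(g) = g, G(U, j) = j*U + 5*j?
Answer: -10/7 ≈ -1.4286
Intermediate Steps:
G(U, j) = 5*j + U*j (G(U, j) = U*j + 5*j = 5*j + U*j)
M(d(7))*G(-3, 1/7) = -5*1/7*(5 - 3) = -5*1*(⅐)*2 = -5*2/7 = -10/7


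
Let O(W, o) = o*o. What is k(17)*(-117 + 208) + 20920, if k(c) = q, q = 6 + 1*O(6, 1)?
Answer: 21557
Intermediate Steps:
O(W, o) = o²
q = 7 (q = 6 + 1*1² = 6 + 1*1 = 6 + 1 = 7)
k(c) = 7
k(17)*(-117 + 208) + 20920 = 7*(-117 + 208) + 20920 = 7*91 + 20920 = 637 + 20920 = 21557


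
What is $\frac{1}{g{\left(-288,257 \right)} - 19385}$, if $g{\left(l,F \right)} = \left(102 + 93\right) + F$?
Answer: $- \frac{1}{18933} \approx -5.2818 \cdot 10^{-5}$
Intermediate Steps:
$g{\left(l,F \right)} = 195 + F$
$\frac{1}{g{\left(-288,257 \right)} - 19385} = \frac{1}{\left(195 + 257\right) - 19385} = \frac{1}{452 - 19385} = \frac{1}{-18933} = - \frac{1}{18933}$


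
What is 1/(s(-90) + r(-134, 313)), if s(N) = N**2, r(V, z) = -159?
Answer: 1/7941 ≈ 0.00012593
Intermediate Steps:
1/(s(-90) + r(-134, 313)) = 1/((-90)**2 - 159) = 1/(8100 - 159) = 1/7941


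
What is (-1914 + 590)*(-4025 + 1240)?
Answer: 3687340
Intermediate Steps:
(-1914 + 590)*(-4025 + 1240) = -1324*(-2785) = 3687340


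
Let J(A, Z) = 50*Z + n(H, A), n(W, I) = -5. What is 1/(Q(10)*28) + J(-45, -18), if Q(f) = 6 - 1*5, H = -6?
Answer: -25339/28 ≈ -904.96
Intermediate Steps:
Q(f) = 1 (Q(f) = 6 - 5 = 1)
J(A, Z) = -5 + 50*Z (J(A, Z) = 50*Z - 5 = -5 + 50*Z)
1/(Q(10)*28) + J(-45, -18) = 1/(1*28) + (-5 + 50*(-18)) = 1/28 + (-5 - 900) = 1/28 - 905 = -25339/28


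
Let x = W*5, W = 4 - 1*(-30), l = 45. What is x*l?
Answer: 7650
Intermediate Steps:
W = 34 (W = 4 + 30 = 34)
x = 170 (x = 34*5 = 170)
x*l = 170*45 = 7650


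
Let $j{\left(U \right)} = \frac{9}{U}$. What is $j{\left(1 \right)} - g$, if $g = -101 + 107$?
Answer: $3$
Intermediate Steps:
$g = 6$
$j{\left(1 \right)} - g = \frac{9}{1} - 6 = 9 \cdot 1 - 6 = 9 - 6 = 3$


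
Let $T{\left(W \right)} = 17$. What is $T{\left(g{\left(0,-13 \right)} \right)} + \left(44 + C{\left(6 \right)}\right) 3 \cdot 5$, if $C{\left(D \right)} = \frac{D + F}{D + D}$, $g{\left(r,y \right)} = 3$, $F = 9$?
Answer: $\frac{2783}{4} \approx 695.75$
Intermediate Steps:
$C{\left(D \right)} = \frac{9 + D}{2 D}$ ($C{\left(D \right)} = \frac{D + 9}{D + D} = \frac{9 + D}{2 D}$)
$T{\left(g{\left(0,-13 \right)} \right)} + \left(44 + C{\left(6 \right)}\right) 3 \cdot 5 = 17 + \left(44 + \frac{9 + 6}{2 \cdot 6}\right) 3 \cdot 5 = 17 + \left(44 + \frac{1}{2} \cdot \frac{1}{6} \cdot 15\right) 15 = 17 + \left(44 + \frac{5}{4}\right) 15 = 17 + \frac{181}{4} \cdot 15 = 17 + \frac{2715}{4} = \frac{2783}{4}$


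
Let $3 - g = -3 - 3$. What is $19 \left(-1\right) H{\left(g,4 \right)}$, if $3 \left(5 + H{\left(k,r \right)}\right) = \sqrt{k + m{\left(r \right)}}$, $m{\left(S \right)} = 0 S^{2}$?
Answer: $76$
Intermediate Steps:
$g = 9$ ($g = 3 - \left(-3 - 3\right) = 3 - -6 = 3 + 6 = 9$)
$m{\left(S \right)} = 0$
$H{\left(k,r \right)} = -5 + \frac{\sqrt{k}}{3}$ ($H{\left(k,r \right)} = -5 + \frac{\sqrt{k + 0}}{3} = -5 + \frac{\sqrt{k}}{3}$)
$19 \left(-1\right) H{\left(g,4 \right)} = 19 \left(-1\right) \left(-5 + \frac{\sqrt{9}}{3}\right) = - 19 \left(-5 + \frac{1}{3} \cdot 3\right) = - 19 \left(-5 + 1\right) = \left(-19\right) \left(-4\right) = 76$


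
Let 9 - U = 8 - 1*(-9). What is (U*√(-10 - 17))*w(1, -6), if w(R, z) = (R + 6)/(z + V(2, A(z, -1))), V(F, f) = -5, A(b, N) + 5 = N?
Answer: 168*I*√3/11 ≈ 26.453*I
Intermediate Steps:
A(b, N) = -5 + N
U = -8 (U = 9 - (8 - 1*(-9)) = 9 - (8 + 9) = 9 - 1*17 = 9 - 17 = -8)
w(R, z) = (6 + R)/(-5 + z) (w(R, z) = (R + 6)/(z - 5) = (6 + R)/(-5 + z))
(U*√(-10 - 17))*w(1, -6) = (-8*√(-10 - 17))*((6 + 1)/(-5 - 6)) = (-24*I*√3)*(7/(-11)) = (-24*I*√3)*(-1/11*7) = -24*I*√3*(-7/11) = 168*I*√3/11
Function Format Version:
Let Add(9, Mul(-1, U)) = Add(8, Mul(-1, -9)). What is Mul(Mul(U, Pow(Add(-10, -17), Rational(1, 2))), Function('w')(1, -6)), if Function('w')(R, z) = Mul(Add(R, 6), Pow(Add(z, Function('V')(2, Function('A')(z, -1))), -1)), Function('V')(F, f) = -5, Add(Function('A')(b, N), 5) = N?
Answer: Mul(Rational(168, 11), I, Pow(3, Rational(1, 2))) ≈ Mul(26.453, I)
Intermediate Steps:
Function('A')(b, N) = Add(-5, N)
U = -8 (U = Add(9, Mul(-1, Add(8, Mul(-1, -9)))) = Add(9, Mul(-1, Add(8, 9))) = Add(9, Mul(-1, 17)) = Add(9, -17) = -8)
Function('w')(R, z) = Mul(Pow(Add(-5, z), -1), Add(6, R)) (Function('w')(R, z) = Mul(Add(R, 6), Pow(Add(z, -5), -1)) = Mul(Add(6, R), Pow(Add(-5, z), -1)) = Mul(Pow(Add(-5, z), -1), Add(6, R)))
Mul(Mul(U, Pow(Add(-10, -17), Rational(1, 2))), Function('w')(1, -6)) = Mul(Mul(-8, Pow(Add(-10, -17), Rational(1, 2))), Mul(Pow(Add(-5, -6), -1), Add(6, 1))) = Mul(Mul(-8, Pow(-27, Rational(1, 2))), Mul(Pow(-11, -1), 7)) = Mul(Mul(-8, Mul(3, I, Pow(3, Rational(1, 2)))), Mul(Rational(-1, 11), 7)) = Mul(Mul(-24, I, Pow(3, Rational(1, 2))), Rational(-7, 11)) = Mul(Rational(168, 11), I, Pow(3, Rational(1, 2)))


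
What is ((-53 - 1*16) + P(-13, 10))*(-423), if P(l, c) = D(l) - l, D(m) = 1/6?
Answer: 47235/2 ≈ 23618.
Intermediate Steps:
D(m) = ⅙
P(l, c) = ⅙ - l
((-53 - 1*16) + P(-13, 10))*(-423) = ((-53 - 1*16) + (⅙ - 1*(-13)))*(-423) = ((-53 - 16) + (⅙ + 13))*(-423) = (-69 + 79/6)*(-423) = -335/6*(-423) = 47235/2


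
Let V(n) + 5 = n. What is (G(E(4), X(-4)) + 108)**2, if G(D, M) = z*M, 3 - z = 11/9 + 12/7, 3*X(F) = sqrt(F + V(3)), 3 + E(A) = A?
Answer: 138883216/11907 + 32*I*sqrt(6)/7 ≈ 11664.0 + 11.198*I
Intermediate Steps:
V(n) = -5 + n
E(A) = -3 + A
X(F) = sqrt(-2 + F)/3 (X(F) = sqrt(F + (-5 + 3))/3 = sqrt(F - 2)/3 = sqrt(-2 + F)/3)
z = 4/63 (z = 3 - (11/9 + 12/7) = 3 - 1*185/63 = 3 - 185/63 = 4/63 ≈ 0.063492)
G(D, M) = 4*M/63
(G(E(4), X(-4)) + 108)**2 = (4*(sqrt(-2 - 4)/3)/63 + 108)**2 = (4*(sqrt(-6)/3)/63 + 108)**2 = (4*((I*sqrt(6))/3)/63 + 108)**2 = (4*(I*sqrt(6)/3)/63 + 108)**2 = (4*I*sqrt(6)/189 + 108)**2 = (108 + 4*I*sqrt(6)/189)**2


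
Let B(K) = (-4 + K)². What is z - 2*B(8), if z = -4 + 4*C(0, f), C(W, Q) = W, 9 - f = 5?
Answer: -36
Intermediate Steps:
f = 4 (f = 9 - 1*5 = 9 - 5 = 4)
z = -4 (z = -4 + 4*0 = -4 + 0 = -4)
z - 2*B(8) = -4 - 2*(-4 + 8)² = -4 - 2*4² = -4 - 2*16 = -4 - 32 = -36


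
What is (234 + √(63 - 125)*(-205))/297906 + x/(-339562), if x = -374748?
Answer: 227071413/205604791 - 5*I*√62/7266 ≈ 1.1044 - 0.0054184*I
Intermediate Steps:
(234 + √(63 - 125)*(-205))/297906 + x/(-339562) = (234 + √(63 - 125)*(-205))/297906 - 374748/(-339562) = (234 + √(-62)*(-205))*(1/297906) - 374748*(-1/339562) = (234 + (I*√62)*(-205))*(1/297906) + 187374/169781 = (234 - 205*I*√62)*(1/297906) + 187374/169781 = (39/49651 - 5*I*√62/7266) + 187374/169781 = 227071413/205604791 - 5*I*√62/7266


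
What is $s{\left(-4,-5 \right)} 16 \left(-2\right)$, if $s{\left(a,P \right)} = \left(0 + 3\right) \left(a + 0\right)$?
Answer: $384$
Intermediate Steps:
$s{\left(a,P \right)} = 3 a$
$s{\left(-4,-5 \right)} 16 \left(-2\right) = 3 \left(-4\right) 16 \left(-2\right) = \left(-12\right) 16 \left(-2\right) = \left(-192\right) \left(-2\right) = 384$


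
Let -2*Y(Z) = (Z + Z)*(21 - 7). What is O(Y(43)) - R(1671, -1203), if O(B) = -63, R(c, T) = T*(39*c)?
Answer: 78398244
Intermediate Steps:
R(c, T) = 39*T*c
Y(Z) = -14*Z (Y(Z) = -(Z + Z)*(21 - 7)/2 = -2*Z*14/2 = -14*Z)
O(Y(43)) - R(1671, -1203) = -63 - 39*(-1203)*1671 = -63 - 1*(-78398307) = -63 + 78398307 = 78398244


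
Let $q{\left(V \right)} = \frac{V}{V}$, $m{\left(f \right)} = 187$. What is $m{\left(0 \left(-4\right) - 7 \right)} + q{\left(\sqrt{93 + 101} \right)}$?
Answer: $188$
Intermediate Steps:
$q{\left(V \right)} = 1$
$m{\left(0 \left(-4\right) - 7 \right)} + q{\left(\sqrt{93 + 101} \right)} = 187 + 1 = 188$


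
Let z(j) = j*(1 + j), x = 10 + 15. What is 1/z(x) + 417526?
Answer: 271391901/650 ≈ 4.1753e+5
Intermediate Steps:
x = 25
1/z(x) + 417526 = 1/(25*(1 + 25)) + 417526 = 1/(25*26) + 417526 = 1/650 + 417526 = 271391901/650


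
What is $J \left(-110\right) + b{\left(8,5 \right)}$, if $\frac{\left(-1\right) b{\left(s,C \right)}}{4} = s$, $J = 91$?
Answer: $-10042$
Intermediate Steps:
$b{\left(s,C \right)} = - 4 s$
$J \left(-110\right) + b{\left(8,5 \right)} = 91 \left(-110\right) - 32 = -10010 - 32 = -10042$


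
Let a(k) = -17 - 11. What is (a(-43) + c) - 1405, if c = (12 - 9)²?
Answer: -1424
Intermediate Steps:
a(k) = -28
c = 9 (c = 3² = 9)
(a(-43) + c) - 1405 = (-28 + 9) - 1405 = -19 - 1405 = -1424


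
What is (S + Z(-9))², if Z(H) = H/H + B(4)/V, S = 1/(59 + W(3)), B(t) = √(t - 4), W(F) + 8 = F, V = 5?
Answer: 3025/2916 ≈ 1.0374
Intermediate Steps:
W(F) = -8 + F
B(t) = √(-4 + t)
S = 1/54 (S = 1/(59 + (-8 + 3)) = 1/(59 - 5) = 1/54 ≈ 0.018519)
Z(H) = 1 (Z(H) = H/H + √(-4 + 4)/5 = 1 + √0*(⅕) = 1 + 0*(⅕) = 1 + 0 = 1)
(S + Z(-9))² = (1/54 + 1)² = (55/54)² = 3025/2916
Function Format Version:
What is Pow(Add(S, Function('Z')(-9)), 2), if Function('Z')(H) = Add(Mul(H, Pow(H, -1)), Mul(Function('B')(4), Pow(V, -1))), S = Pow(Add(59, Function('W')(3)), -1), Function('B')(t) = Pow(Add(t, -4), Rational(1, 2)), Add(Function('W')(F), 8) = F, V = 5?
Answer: Rational(3025, 2916) ≈ 1.0374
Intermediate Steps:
Function('W')(F) = Add(-8, F)
Function('B')(t) = Pow(Add(-4, t), Rational(1, 2))
S = Rational(1, 54) (S = Pow(Add(59, Add(-8, 3)), -1) = Pow(Add(59, -5), -1) = Pow(54, -1) = Rational(1, 54) ≈ 0.018519)
Function('Z')(H) = 1 (Function('Z')(H) = Add(Mul(H, Pow(H, -1)), Mul(Pow(Add(-4, 4), Rational(1, 2)), Pow(5, -1))) = Add(1, Mul(Pow(0, Rational(1, 2)), Rational(1, 5))) = Add(1, Mul(0, Rational(1, 5))) = Add(1, 0) = 1)
Pow(Add(S, Function('Z')(-9)), 2) = Pow(Add(Rational(1, 54), 1), 2) = Pow(Rational(55, 54), 2) = Rational(3025, 2916)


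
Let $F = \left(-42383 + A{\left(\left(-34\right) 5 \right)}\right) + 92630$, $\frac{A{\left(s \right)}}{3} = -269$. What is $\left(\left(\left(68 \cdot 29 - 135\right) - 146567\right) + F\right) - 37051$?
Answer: $-132341$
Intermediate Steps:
$A{\left(s \right)} = -807$ ($A{\left(s \right)} = 3 \left(-269\right) = -807$)
$F = 49440$ ($F = \left(-42383 - 807\right) + 92630 = -43190 + 92630 = 49440$)
$\left(\left(\left(68 \cdot 29 - 135\right) - 146567\right) + F\right) - 37051 = \left(\left(\left(68 \cdot 29 - 135\right) - 146567\right) + 49440\right) - 37051 = \left(\left(\left(1972 - 135\right) - 146567\right) + 49440\right) - 37051 = \left(\left(1837 - 146567\right) + 49440\right) - 37051 = \left(-144730 + 49440\right) - 37051 = -95290 - 37051 = -132341$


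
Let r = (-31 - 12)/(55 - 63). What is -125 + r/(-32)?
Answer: -32043/256 ≈ -125.17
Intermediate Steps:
r = 43/8 (r = -43/(-8) = -43*(-⅛) = 43/8 ≈ 5.3750)
-125 + r/(-32) = -125 + (43/8)/(-32) = -125 + (43/8)*(-1/32) = -125 - 43/256 = -32043/256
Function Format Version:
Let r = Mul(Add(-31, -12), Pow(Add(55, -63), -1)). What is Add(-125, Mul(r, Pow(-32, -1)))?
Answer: Rational(-32043, 256) ≈ -125.17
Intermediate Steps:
r = Rational(43, 8) (r = Mul(-43, Pow(-8, -1)) = Mul(-43, Rational(-1, 8)) = Rational(43, 8) ≈ 5.3750)
Add(-125, Mul(r, Pow(-32, -1))) = Add(-125, Mul(Rational(43, 8), Pow(-32, -1))) = Add(-125, Mul(Rational(43, 8), Rational(-1, 32))) = Add(-125, Rational(-43, 256)) = Rational(-32043, 256)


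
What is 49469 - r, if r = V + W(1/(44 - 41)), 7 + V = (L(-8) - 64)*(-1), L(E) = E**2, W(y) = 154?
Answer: 49322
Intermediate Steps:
V = -7 (V = -7 + ((-8)**2 - 64)*(-1) = -7 + (64 - 64)*(-1) = -7 + 0*(-1) = -7 + 0 = -7)
r = 147 (r = -7 + 154 = 147)
49469 - r = 49469 - 1*147 = 49469 - 147 = 49322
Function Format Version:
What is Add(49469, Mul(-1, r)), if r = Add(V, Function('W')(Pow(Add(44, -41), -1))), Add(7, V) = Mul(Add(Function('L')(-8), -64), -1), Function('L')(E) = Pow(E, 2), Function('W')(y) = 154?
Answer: 49322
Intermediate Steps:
V = -7 (V = Add(-7, Mul(Add(Pow(-8, 2), -64), -1)) = Add(-7, Mul(Add(64, -64), -1)) = Add(-7, Mul(0, -1)) = Add(-7, 0) = -7)
r = 147 (r = Add(-7, 154) = 147)
Add(49469, Mul(-1, r)) = Add(49469, Mul(-1, 147)) = Add(49469, -147) = 49322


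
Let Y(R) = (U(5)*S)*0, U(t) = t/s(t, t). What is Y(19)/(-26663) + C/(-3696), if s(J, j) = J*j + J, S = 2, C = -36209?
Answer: 36209/3696 ≈ 9.7968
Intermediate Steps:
s(J, j) = J + J*j
U(t) = 1/(1 + t) (U(t) = t/((t*(1 + t))) = t*(1/(t*(1 + t))) = 1/(1 + t))
Y(R) = 0 (Y(R) = (2/(1 + 5))*0 = (2/6)*0 = ((⅙)*2)*0 = (⅓)*0 = 0)
Y(19)/(-26663) + C/(-3696) = 0/(-26663) - 36209/(-3696) = 0*(-1/26663) - 36209*(-1/3696) = 0 + 36209/3696 = 36209/3696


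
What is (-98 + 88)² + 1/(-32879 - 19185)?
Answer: 5206399/52064 ≈ 100.00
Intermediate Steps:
(-98 + 88)² + 1/(-32879 - 19185) = (-10)² + 1/(-52064) = 100 - 1/52064 = 5206399/52064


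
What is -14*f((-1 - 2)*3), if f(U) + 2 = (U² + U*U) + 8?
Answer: -2352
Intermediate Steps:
f(U) = 6 + 2*U² (f(U) = -2 + ((U² + U*U) + 8) = -2 + ((U² + U²) + 8) = -2 + (2*U² + 8) = -2 + (8 + 2*U²) = 6 + 2*U²)
-14*f((-1 - 2)*3) = -14*(6 + 2*((-1 - 2)*3)²) = -14*(6 + 2*(-3*3)²) = -14*(6 + 2*(-9)²) = -14*(6 + 2*81) = -14*(6 + 162) = -14*168 = -2352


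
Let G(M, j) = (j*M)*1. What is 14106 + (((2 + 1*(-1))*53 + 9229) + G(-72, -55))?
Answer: 27348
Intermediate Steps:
G(M, j) = M*j (G(M, j) = (M*j)*1 = M*j)
14106 + (((2 + 1*(-1))*53 + 9229) + G(-72, -55)) = 14106 + (((2 + 1*(-1))*53 + 9229) - 72*(-55)) = 14106 + (((2 - 1)*53 + 9229) + 3960) = 14106 + ((1*53 + 9229) + 3960) = 14106 + ((53 + 9229) + 3960) = 14106 + (9282 + 3960) = 14106 + 13242 = 27348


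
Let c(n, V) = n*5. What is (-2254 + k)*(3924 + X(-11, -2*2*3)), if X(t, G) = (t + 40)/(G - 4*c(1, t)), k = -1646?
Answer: -122400525/8 ≈ -1.5300e+7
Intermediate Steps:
c(n, V) = 5*n
X(t, G) = (40 + t)/(-20 + G) (X(t, G) = (t + 40)/(G - 20) = (40 + t)/(G - 4*5) = (40 + t)/(G - 20) = (40 + t)/(-20 + G))
(-2254 + k)*(3924 + X(-11, -2*2*3)) = (-2254 - 1646)*(3924 + (40 - 11)/(-20 - 2*2*3)) = -3900*(3924 + 29/(-20 - 4*3)) = -3900*(3924 + 29/(-20 - 12)) = -3900*(3924 + 29/(-32)) = -3900*(3924 - 1/32*29) = -3900*(3924 - 29/32) = -3900*125539/32 = -122400525/8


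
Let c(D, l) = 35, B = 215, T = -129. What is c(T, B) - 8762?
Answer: -8727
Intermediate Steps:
c(T, B) - 8762 = 35 - 8762 = -8727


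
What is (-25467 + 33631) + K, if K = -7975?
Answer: 189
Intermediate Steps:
(-25467 + 33631) + K = (-25467 + 33631) - 7975 = 8164 - 7975 = 189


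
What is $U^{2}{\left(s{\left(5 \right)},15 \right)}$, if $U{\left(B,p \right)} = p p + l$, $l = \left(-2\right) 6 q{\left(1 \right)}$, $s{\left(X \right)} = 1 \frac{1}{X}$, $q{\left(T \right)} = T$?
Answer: $45369$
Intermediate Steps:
$s{\left(X \right)} = \frac{1}{X}$
$l = -12$ ($l = \left(-2\right) 6 \cdot 1 = \left(-12\right) 1 = -12$)
$U{\left(B,p \right)} = -12 + p^{2}$ ($U{\left(B,p \right)} = p p - 12 = p^{2} - 12 = -12 + p^{2}$)
$U^{2}{\left(s{\left(5 \right)},15 \right)} = \left(-12 + 15^{2}\right)^{2} = \left(-12 + 225\right)^{2} = 213^{2} = 45369$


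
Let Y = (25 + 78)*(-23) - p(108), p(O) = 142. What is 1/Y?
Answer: -1/2511 ≈ -0.00039825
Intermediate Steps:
Y = -2511 (Y = (25 + 78)*(-23) - 1*142 = 103*(-23) - 142 = -2369 - 142 = -2511)
1/Y = 1/(-2511) = -1/2511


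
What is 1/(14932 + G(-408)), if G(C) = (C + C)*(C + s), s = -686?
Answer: 1/907636 ≈ 1.1018e-6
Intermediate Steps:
G(C) = 2*C*(-686 + C) (G(C) = (C + C)*(C - 686) = (2*C)*(-686 + C) = 2*C*(-686 + C))
1/(14932 + G(-408)) = 1/(14932 + 2*(-408)*(-686 - 408)) = 1/(14932 + 2*(-408)*(-1094)) = 1/(14932 + 892704) = 1/907636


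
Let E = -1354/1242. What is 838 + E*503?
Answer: 179867/621 ≈ 289.64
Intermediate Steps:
E = -677/621 (E = -1354*1/1242 = -677/621 ≈ -1.0902)
838 + E*503 = 838 - 677/621*503 = 838 - 340531/621 = 179867/621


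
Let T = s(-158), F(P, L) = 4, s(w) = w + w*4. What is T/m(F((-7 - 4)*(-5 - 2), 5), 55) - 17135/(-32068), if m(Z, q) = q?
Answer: -4878259/352748 ≈ -13.829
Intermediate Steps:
s(w) = 5*w (s(w) = w + 4*w = 5*w)
T = -790 (T = 5*(-158) = -790)
T/m(F((-7 - 4)*(-5 - 2), 5), 55) - 17135/(-32068) = -790/55 - 17135/(-32068) = -790*1/55 - 17135*(-1/32068) = -158/11 + 17135/32068 = -4878259/352748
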